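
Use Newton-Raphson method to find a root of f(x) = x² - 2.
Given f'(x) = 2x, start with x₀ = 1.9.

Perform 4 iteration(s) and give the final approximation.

f(x) = x² - 2
f'(x) = 2x
x₀ = 1.9

Newton-Raphson formula: x_{n+1} = x_n - f(x_n)/f'(x_n)

Iteration 1:
  f(1.900000) = 1.610000
  f'(1.900000) = 3.800000
  x_1 = 1.900000 - 1.610000/3.800000 = 1.476316
Iteration 2:
  f(1.476316) = 0.179508
  f'(1.476316) = 2.952632
  x_2 = 1.476316 - 0.179508/2.952632 = 1.415520
Iteration 3:
  f(1.415520) = 0.003696
  f'(1.415520) = 2.831039
  x_3 = 1.415520 - 0.003696/2.831039 = 1.414214
Iteration 4:
  f(1.414214) = 0.000002
  f'(1.414214) = 2.828428
  x_4 = 1.414214 - 0.000002/2.828428 = 1.414214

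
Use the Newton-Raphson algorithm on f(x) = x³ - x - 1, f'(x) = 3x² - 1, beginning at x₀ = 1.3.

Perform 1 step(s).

f(x) = x³ - x - 1
f'(x) = 3x² - 1
x₀ = 1.3

Newton-Raphson formula: x_{n+1} = x_n - f(x_n)/f'(x_n)

Iteration 1:
  f(1.300000) = -0.103000
  f'(1.300000) = 4.070000
  x_1 = 1.300000 - (-0.103000)/4.070000 = 1.325307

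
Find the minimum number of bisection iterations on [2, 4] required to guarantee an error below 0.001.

We need (b-a)/2^n ≤ 0.001
(4 - 2)/2^n ≤ 0.001
2/2^n ≤ 0.001
2^n ≥ 2000
n ≥ log₂(2000) = 10.97
n ≥ 11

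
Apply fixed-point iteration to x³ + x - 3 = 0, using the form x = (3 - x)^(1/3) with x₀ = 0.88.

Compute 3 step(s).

Equation: x³ + x - 3 = 0
Fixed-point form: x = (3 - x)^(1/3)
x₀ = 0.88

x_1 = g(0.880000) = 1.284632
x_2 = g(1.284632) = 1.197069
x_3 = g(1.197069) = 1.217100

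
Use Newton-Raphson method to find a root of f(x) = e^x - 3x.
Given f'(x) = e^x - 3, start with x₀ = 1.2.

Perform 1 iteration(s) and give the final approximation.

f(x) = e^x - 3x
f'(x) = e^x - 3
x₀ = 1.2

Newton-Raphson formula: x_{n+1} = x_n - f(x_n)/f'(x_n)

Iteration 1:
  f(1.200000) = -0.279883
  f'(1.200000) = 0.320117
  x_1 = 1.200000 - (-0.279883)/0.320117 = 2.074315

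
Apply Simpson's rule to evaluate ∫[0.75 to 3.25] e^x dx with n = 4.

f(x) = e^x
a = 0.75, b = 3.25, n = 4
h = (b - a)/n = 0.625000

Simpson's rule: (h/3)[f(x₀) + 4f(x₁) + 2f(x₂) + ... + f(xₙ)]

x_0 = 0.7500, f(x_0) = 2.117000, coefficient = 1
x_1 = 1.3750, f(x_1) = 3.955077, coefficient = 4
x_2 = 2.0000, f(x_2) = 7.389056, coefficient = 2
x_3 = 2.6250, f(x_3) = 13.804574, coefficient = 4
x_4 = 3.2500, f(x_4) = 25.790340, coefficient = 1

I ≈ (0.625000/3) × 113.724056 = 23.692512
Exact value: 23.673340
Error: 0.019172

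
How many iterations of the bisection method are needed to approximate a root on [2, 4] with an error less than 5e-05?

We need (b-a)/2^n ≤ 5e-05
(4 - 2)/2^n ≤ 5e-05
2/2^n ≤ 5e-05
2^n ≥ 40000
n ≥ log₂(40000) = 15.29
n ≥ 16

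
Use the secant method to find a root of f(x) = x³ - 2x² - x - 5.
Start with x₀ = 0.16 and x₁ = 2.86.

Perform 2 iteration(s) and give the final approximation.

f(x) = x³ - 2x² - x - 5
x₀ = 0.16, x₁ = 2.86

Secant formula: x_{n+1} = x_n - f(x_n)(x_n - x_{n-1})/(f(x_n) - f(x_{n-1}))

Iteration 1:
  f(0.160000) = -5.207104
  f(2.860000) = -0.825544
  x_2 = 2.860000 - (-0.825544)×(2.860000 - 0.160000)/(-0.825544 - (-5.207104))
       = 3.368716
Iteration 2:
  f(2.860000) = -0.825544
  f(3.368716) = 7.163808
  x_3 = 3.368716 - 7.163808×(3.368716 - 2.860000)/(7.163808 - (-0.825544))
       = 2.912566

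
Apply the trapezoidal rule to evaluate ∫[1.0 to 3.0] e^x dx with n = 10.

f(x) = e^x
a = 1.0, b = 3.0, n = 10
h = (b - a)/n = 0.200000

Trapezoidal rule: (h/2)[f(x₀) + 2f(x₁) + 2f(x₂) + ... + f(xₙ)]

x_0 = 1.0000, f(x_0) = 2.718282, coefficient = 1
x_1 = 1.2000, f(x_1) = 3.320117, coefficient = 2
x_2 = 1.4000, f(x_2) = 4.055200, coefficient = 2
x_3 = 1.6000, f(x_3) = 4.953032, coefficient = 2
x_4 = 1.8000, f(x_4) = 6.049647, coefficient = 2
x_5 = 2.0000, f(x_5) = 7.389056, coefficient = 2
x_6 = 2.2000, f(x_6) = 9.025013, coefficient = 2
x_7 = 2.4000, f(x_7) = 11.023176, coefficient = 2
x_8 = 2.6000, f(x_8) = 13.463738, coefficient = 2
x_9 = 2.8000, f(x_9) = 16.444647, coefficient = 2
x_10 = 3.0000, f(x_10) = 20.085537, coefficient = 1

I ≈ (0.200000/2) × 174.251074 = 17.425107
Exact value: 17.367255
Error: 0.057852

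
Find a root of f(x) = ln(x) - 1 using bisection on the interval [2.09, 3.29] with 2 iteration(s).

f(x) = ln(x) - 1
Initial interval: [2.09, 3.29]

Iteration 1:
  c_1 = (2.090000 + 3.290000)/2 = 2.690000
  f(c_1) = f(2.690000) = -0.010459
  f(a) × f(c) ≥ 0, new interval: [2.690000, 3.290000]
Iteration 2:
  c_2 = (2.690000 + 3.290000)/2 = 2.990000
  f(c_2) = f(2.990000) = 0.095273
  f(a) × f(c) < 0, new interval: [2.690000, 2.990000]

After 2 iteration(s), the approximation is c_2 = 2.990000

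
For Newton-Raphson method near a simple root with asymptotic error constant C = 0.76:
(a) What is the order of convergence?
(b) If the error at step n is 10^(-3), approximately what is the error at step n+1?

(a) Newton-Raphson has quadratic (order 2) convergence near simple roots.
    This means |e_{n+1}| ≈ C|e_n|².

(b) With |e_n| = 10^(-3) and C = 0.76:
    |e_{n+1}| ≈ 0.76 × (10^(-3))² = 0.76 × 10^(-6)

(a) 2 (quadratic); (b) |e_{n+1}| ≈ 7.600e-07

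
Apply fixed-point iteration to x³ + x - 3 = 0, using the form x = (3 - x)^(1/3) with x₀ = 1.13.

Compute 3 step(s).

Equation: x³ + x - 3 = 0
Fixed-point form: x = (3 - x)^(1/3)
x₀ = 1.13

x_1 = g(1.130000) = 1.232009
x_2 = g(1.232009) = 1.209187
x_3 = g(1.209187) = 1.214367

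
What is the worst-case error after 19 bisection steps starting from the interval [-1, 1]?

Bisection error bound: |error| ≤ (b-a)/2^n
|error| ≤ (1 - (-1))/2^19 = 2/2^19
|error| ≤ 0.0000038147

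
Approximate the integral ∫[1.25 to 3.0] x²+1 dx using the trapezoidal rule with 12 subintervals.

f(x) = x²+1
a = 1.25, b = 3.0, n = 12
h = (b - a)/n = 0.145833

Trapezoidal rule: (h/2)[f(x₀) + 2f(x₁) + 2f(x₂) + ... + f(xₙ)]

x_0 = 1.2500, f(x_0) = 2.562500, coefficient = 1
x_1 = 1.3958, f(x_1) = 2.948351, coefficient = 2
x_2 = 1.5417, f(x_2) = 3.376736, coefficient = 2
x_3 = 1.6875, f(x_3) = 3.847656, coefficient = 2
x_4 = 1.8333, f(x_4) = 4.361111, coefficient = 2
x_5 = 1.9792, f(x_5) = 4.917101, coefficient = 2
x_6 = 2.1250, f(x_6) = 5.515625, coefficient = 2
x_7 = 2.2708, f(x_7) = 6.156684, coefficient = 2
x_8 = 2.4167, f(x_8) = 6.840278, coefficient = 2
x_9 = 2.5625, f(x_9) = 7.566406, coefficient = 2
x_10 = 2.7083, f(x_10) = 8.335069, coefficient = 2
x_11 = 2.8542, f(x_11) = 9.146267, coefficient = 2
x_12 = 3.0000, f(x_12) = 10.000000, coefficient = 1

I ≈ (0.145833/2) × 138.585069 = 10.105161
Exact value: 10.098958
Error: 0.006203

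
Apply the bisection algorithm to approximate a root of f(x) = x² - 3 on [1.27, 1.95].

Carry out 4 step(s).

f(x) = x² - 3
Initial interval: [1.27, 1.95]

Iteration 1:
  c_1 = (1.270000 + 1.950000)/2 = 1.610000
  f(c_1) = f(1.610000) = -0.407900
  f(a) × f(c) ≥ 0, new interval: [1.610000, 1.950000]
Iteration 2:
  c_2 = (1.610000 + 1.950000)/2 = 1.780000
  f(c_2) = f(1.780000) = 0.168400
  f(a) × f(c) < 0, new interval: [1.610000, 1.780000]
Iteration 3:
  c_3 = (1.610000 + 1.780000)/2 = 1.695000
  f(c_3) = f(1.695000) = -0.126975
  f(a) × f(c) ≥ 0, new interval: [1.695000, 1.780000]
Iteration 4:
  c_4 = (1.695000 + 1.780000)/2 = 1.737500
  f(c_4) = f(1.737500) = 0.018906
  f(a) × f(c) < 0, new interval: [1.695000, 1.737500]

After 4 iteration(s), the approximation is c_4 = 1.737500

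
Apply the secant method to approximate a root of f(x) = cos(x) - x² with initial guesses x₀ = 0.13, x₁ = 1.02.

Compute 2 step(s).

f(x) = cos(x) - x²
x₀ = 0.13, x₁ = 1.02

Secant formula: x_{n+1} = x_n - f(x_n)(x_n - x_{n-1})/(f(x_n) - f(x_{n-1}))

Iteration 1:
  f(0.130000) = 0.974662
  f(1.020000) = -0.517034
  x_2 = 1.020000 - (-0.517034)×(1.020000 - 0.130000)/(-0.517034 - 0.974662)
       = 0.711519
Iteration 2:
  f(1.020000) = -0.517034
  f(0.711519) = 0.251112
  x_3 = 0.711519 - 0.251112×(0.711519 - 1.020000)/(0.251112 - (-0.517034))
       = 0.812363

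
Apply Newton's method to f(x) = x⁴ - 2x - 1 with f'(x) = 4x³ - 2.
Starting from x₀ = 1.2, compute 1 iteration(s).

f(x) = x⁴ - 2x - 1
f'(x) = 4x³ - 2
x₀ = 1.2

Newton-Raphson formula: x_{n+1} = x_n - f(x_n)/f'(x_n)

Iteration 1:
  f(1.200000) = -1.326400
  f'(1.200000) = 4.912000
  x_1 = 1.200000 - (-1.326400)/4.912000 = 1.470033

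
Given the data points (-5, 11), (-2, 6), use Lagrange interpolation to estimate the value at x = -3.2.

Lagrange interpolation formula:
P(x) = Σ yᵢ × Lᵢ(x)
where Lᵢ(x) = Π_{j≠i} (x - xⱼ)/(xᵢ - xⱼ)

L_0(-3.2) = (-3.2 - (-2))/(-5 - (-2)) = 0.400000
L_1(-3.2) = (-3.2 - (-5))/(-2 - (-5)) = 0.600000

P(-3.2) = 11×L_0(-3.2) + 6×L_1(-3.2)
P(-3.2) = 8.000000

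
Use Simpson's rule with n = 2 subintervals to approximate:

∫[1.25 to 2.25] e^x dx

f(x) = e^x
a = 1.25, b = 2.25, n = 2
h = (b - a)/n = 0.500000

Simpson's rule: (h/3)[f(x₀) + 4f(x₁) + 2f(x₂) + ... + f(xₙ)]

x_0 = 1.2500, f(x_0) = 3.490343, coefficient = 1
x_1 = 1.7500, f(x_1) = 5.754603, coefficient = 4
x_2 = 2.2500, f(x_2) = 9.487736, coefficient = 1

I ≈ (0.500000/3) × 35.996489 = 5.999415
Exact value: 5.997393
Error: 0.002022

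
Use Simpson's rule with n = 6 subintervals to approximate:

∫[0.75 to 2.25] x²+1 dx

f(x) = x²+1
a = 0.75, b = 2.25, n = 6
h = (b - a)/n = 0.250000

Simpson's rule: (h/3)[f(x₀) + 4f(x₁) + 2f(x₂) + ... + f(xₙ)]

x_0 = 0.7500, f(x_0) = 1.562500, coefficient = 1
x_1 = 1.0000, f(x_1) = 2.000000, coefficient = 4
x_2 = 1.2500, f(x_2) = 2.562500, coefficient = 2
x_3 = 1.5000, f(x_3) = 3.250000, coefficient = 4
x_4 = 1.7500, f(x_4) = 4.062500, coefficient = 2
x_5 = 2.0000, f(x_5) = 5.000000, coefficient = 4
x_6 = 2.2500, f(x_6) = 6.062500, coefficient = 1

I ≈ (0.250000/3) × 61.875000 = 5.156250
Exact value: 5.156250
Error: 0.000000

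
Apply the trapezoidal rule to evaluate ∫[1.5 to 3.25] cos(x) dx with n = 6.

f(x) = cos(x)
a = 1.5, b = 3.25, n = 6
h = (b - a)/n = 0.291667

Trapezoidal rule: (h/2)[f(x₀) + 2f(x₁) + 2f(x₂) + ... + f(xₙ)]

x_0 = 1.5000, f(x_0) = 0.070737, coefficient = 1
x_1 = 1.7917, f(x_1) = -0.219079, coefficient = 2
x_2 = 2.0833, f(x_2) = -0.490390, coefficient = 2
x_3 = 2.3750, f(x_3) = -0.720278, coefficient = 2
x_4 = 2.6667, f(x_4) = -0.889327, coefficient = 2
x_5 = 2.9583, f(x_5) = -0.983255, coefficient = 2
x_6 = 3.2500, f(x_6) = -0.994130, coefficient = 1

I ≈ (0.291667/2) × -7.528050 = -1.097841
Exact value: -1.105690
Error: 0.007850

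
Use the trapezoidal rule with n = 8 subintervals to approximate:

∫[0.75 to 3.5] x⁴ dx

f(x) = x⁴
a = 0.75, b = 3.5, n = 8
h = (b - a)/n = 0.343750

Trapezoidal rule: (h/2)[f(x₀) + 2f(x₁) + 2f(x₂) + ... + f(xₙ)]

x_0 = 0.7500, f(x_0) = 0.316406, coefficient = 1
x_1 = 1.0938, f(x_1) = 1.431108, coefficient = 2
x_2 = 1.4375, f(x_2) = 4.270035, coefficient = 2
x_3 = 1.7812, f(x_3) = 10.066987, coefficient = 2
x_4 = 2.1250, f(x_4) = 20.390869, coefficient = 2
x_5 = 2.4688, f(x_5) = 37.145692, coefficient = 2
x_6 = 2.8125, f(x_6) = 62.570572, coefficient = 2
x_7 = 3.1562, f(x_7) = 99.239732, coefficient = 2
x_8 = 3.5000, f(x_8) = 150.062500, coefficient = 1

I ≈ (0.343750/2) × 620.608894 = 106.667154
Exact value: 104.996289
Error: 1.670865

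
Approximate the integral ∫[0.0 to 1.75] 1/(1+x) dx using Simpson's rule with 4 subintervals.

f(x) = 1/(1+x)
a = 0.0, b = 1.75, n = 4
h = (b - a)/n = 0.437500

Simpson's rule: (h/3)[f(x₀) + 4f(x₁) + 2f(x₂) + ... + f(xₙ)]

x_0 = 0.0000, f(x_0) = 1.000000, coefficient = 1
x_1 = 0.4375, f(x_1) = 0.695652, coefficient = 4
x_2 = 0.8750, f(x_2) = 0.533333, coefficient = 2
x_3 = 1.3125, f(x_3) = 0.432432, coefficient = 4
x_4 = 1.7500, f(x_4) = 0.363636, coefficient = 1

I ≈ (0.437500/3) × 6.942641 = 1.012469
Exact value: 1.011601
Error: 0.000868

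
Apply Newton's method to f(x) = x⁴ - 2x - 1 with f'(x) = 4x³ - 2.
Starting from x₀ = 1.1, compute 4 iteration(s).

f(x) = x⁴ - 2x - 1
f'(x) = 4x³ - 2
x₀ = 1.1

Newton-Raphson formula: x_{n+1} = x_n - f(x_n)/f'(x_n)

Iteration 1:
  f(1.100000) = -1.735900
  f'(1.100000) = 3.324000
  x_1 = 1.100000 - (-1.735900)/3.324000 = 1.622232
Iteration 2:
  f(1.622232) = 2.681051
  f'(1.622232) = 15.076509
  x_2 = 1.622232 - 2.681051/15.076509 = 1.444403
Iteration 3:
  f(1.444403) = 0.463837
  f'(1.444403) = 10.053820
  x_3 = 1.444403 - 0.463837/10.053820 = 1.398267
Iteration 4:
  f(1.398267) = 0.026081
  f'(1.398267) = 8.935293
  x_4 = 1.398267 - 0.026081/8.935293 = 1.395348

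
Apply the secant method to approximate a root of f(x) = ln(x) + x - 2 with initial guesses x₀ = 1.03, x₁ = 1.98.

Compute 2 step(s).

f(x) = ln(x) + x - 2
x₀ = 1.03, x₁ = 1.98

Secant formula: x_{n+1} = x_n - f(x_n)(x_n - x_{n-1})/(f(x_n) - f(x_{n-1}))

Iteration 1:
  f(1.030000) = -0.940441
  f(1.980000) = 0.663097
  x_2 = 1.980000 - 0.663097×(1.980000 - 1.030000)/(0.663097 - (-0.940441))
       = 1.587155
Iteration 2:
  f(1.980000) = 0.663097
  f(1.587155) = 0.049098
  x_3 = 1.587155 - 0.049098×(1.587155 - 1.980000)/(0.049098 - 0.663097)
       = 1.555741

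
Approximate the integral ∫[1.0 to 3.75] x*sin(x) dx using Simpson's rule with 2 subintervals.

f(x) = x*sin(x)
a = 1.0, b = 3.75, n = 2
h = (b - a)/n = 1.375000

Simpson's rule: (h/3)[f(x₀) + 4f(x₁) + 2f(x₂) + ... + f(xₙ)]

x_0 = 1.0000, f(x_0) = 0.841471, coefficient = 1
x_1 = 2.3750, f(x_1) = 1.647502, coefficient = 4
x_2 = 3.7500, f(x_2) = -2.143355, coefficient = 1

I ≈ (1.375000/3) × 5.288124 = 2.423723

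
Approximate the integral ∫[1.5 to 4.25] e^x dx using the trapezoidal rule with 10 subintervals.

f(x) = e^x
a = 1.5, b = 4.25, n = 10
h = (b - a)/n = 0.275000

Trapezoidal rule: (h/2)[f(x₀) + 2f(x₁) + 2f(x₂) + ... + f(xₙ)]

x_0 = 1.5000, f(x_0) = 4.481689, coefficient = 1
x_1 = 1.7750, f(x_1) = 5.900281, coefficient = 2
x_2 = 2.0500, f(x_2) = 7.767901, coefficient = 2
x_3 = 2.3250, f(x_3) = 10.226680, coefficient = 2
x_4 = 2.6000, f(x_4) = 13.463738, coefficient = 2
x_5 = 2.8750, f(x_5) = 17.725424, coefficient = 2
x_6 = 3.1500, f(x_6) = 23.336065, coefficient = 2
x_7 = 3.4250, f(x_7) = 30.722645, coefficient = 2
x_8 = 3.7000, f(x_8) = 40.447304, coefficient = 2
x_9 = 3.9750, f(x_9) = 53.250117, coefficient = 2
x_10 = 4.2500, f(x_10) = 70.105412, coefficient = 1

I ≈ (0.275000/2) × 480.267412 = 66.036769
Exact value: 65.623723
Error: 0.413046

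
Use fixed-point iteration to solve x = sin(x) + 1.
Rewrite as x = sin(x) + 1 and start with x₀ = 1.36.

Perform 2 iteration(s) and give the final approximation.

Equation: x = sin(x) + 1
Fixed-point form: x = sin(x) + 1
x₀ = 1.36

x_1 = g(1.360000) = 1.977865
x_2 = g(1.977865) = 1.918285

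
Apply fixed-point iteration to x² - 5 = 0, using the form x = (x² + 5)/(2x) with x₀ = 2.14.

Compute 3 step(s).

Equation: x² - 5 = 0
Fixed-point form: x = (x² + 5)/(2x)
x₀ = 2.14

x_1 = g(2.140000) = 2.238224
x_2 = g(2.238224) = 2.236069
x_3 = g(2.236069) = 2.236068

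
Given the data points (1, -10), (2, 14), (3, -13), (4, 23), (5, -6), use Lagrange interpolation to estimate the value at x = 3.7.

Lagrange interpolation formula:
P(x) = Σ yᵢ × Lᵢ(x)
where Lᵢ(x) = Π_{j≠i} (x - xⱼ)/(xᵢ - xⱼ)

L_0(3.7) = (3.7 - 2)/(1 - 2) × (3.7 - 3)/(1 - 3) × (3.7 - 4)/(1 - 4) × (3.7 - 5)/(1 - 5) = 0.019337
L_1(3.7) = (3.7 - 1)/(2 - 1) × (3.7 - 3)/(2 - 3) × (3.7 - 4)/(2 - 4) × (3.7 - 5)/(2 - 5) = -0.122850
L_2(3.7) = (3.7 - 1)/(3 - 1) × (3.7 - 2)/(3 - 2) × (3.7 - 4)/(3 - 4) × (3.7 - 5)/(3 - 5) = 0.447525
L_3(3.7) = (3.7 - 1)/(4 - 1) × (3.7 - 2)/(4 - 2) × (3.7 - 3)/(4 - 3) × (3.7 - 5)/(4 - 5) = 0.696150
L_4(3.7) = (3.7 - 1)/(5 - 1) × (3.7 - 2)/(5 - 2) × (3.7 - 3)/(5 - 3) × (3.7 - 4)/(5 - 4) = -0.040162

P(3.7) = (-10)×L_0(3.7) + 14×L_1(3.7) + (-13)×L_2(3.7) + 23×L_3(3.7) + (-6)×L_4(3.7)
P(3.7) = 8.521325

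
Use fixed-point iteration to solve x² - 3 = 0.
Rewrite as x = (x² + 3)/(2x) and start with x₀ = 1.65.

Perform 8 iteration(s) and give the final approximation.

Equation: x² - 3 = 0
Fixed-point form: x = (x² + 3)/(2x)
x₀ = 1.65

x_1 = g(1.650000) = 1.734091
x_2 = g(1.734091) = 1.732052
x_3 = g(1.732052) = 1.732051
x_4 = g(1.732051) = 1.732051
x_5 = g(1.732051) = 1.732051
x_6 = g(1.732051) = 1.732051
x_7 = g(1.732051) = 1.732051
x_8 = g(1.732051) = 1.732051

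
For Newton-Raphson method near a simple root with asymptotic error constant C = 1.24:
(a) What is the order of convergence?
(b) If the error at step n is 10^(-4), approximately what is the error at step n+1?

(a) Newton-Raphson has quadratic (order 2) convergence near simple roots.
    This means |e_{n+1}| ≈ C|e_n|².

(b) With |e_n| = 10^(-4) and C = 1.24:
    |e_{n+1}| ≈ 1.24 × (10^(-4))² = 1.24 × 10^(-8)

(a) 2 (quadratic); (b) |e_{n+1}| ≈ 1.240e-08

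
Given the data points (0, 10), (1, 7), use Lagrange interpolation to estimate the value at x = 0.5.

Lagrange interpolation formula:
P(x) = Σ yᵢ × Lᵢ(x)
where Lᵢ(x) = Π_{j≠i} (x - xⱼ)/(xᵢ - xⱼ)

L_0(0.5) = (0.5 - 1)/(0 - 1) = 0.500000
L_1(0.5) = (0.5 - 0)/(1 - 0) = 0.500000

P(0.5) = 10×L_0(0.5) + 7×L_1(0.5)
P(0.5) = 8.500000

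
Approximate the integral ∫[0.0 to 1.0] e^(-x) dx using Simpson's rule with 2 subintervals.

f(x) = e^(-x)
a = 0.0, b = 1.0, n = 2
h = (b - a)/n = 0.500000

Simpson's rule: (h/3)[f(x₀) + 4f(x₁) + 2f(x₂) + ... + f(xₙ)]

x_0 = 0.0000, f(x_0) = 1.000000, coefficient = 1
x_1 = 0.5000, f(x_1) = 0.606531, coefficient = 4
x_2 = 1.0000, f(x_2) = 0.367879, coefficient = 1

I ≈ (0.500000/3) × 3.794002 = 0.632334
Exact value: 0.632121
Error: 0.000213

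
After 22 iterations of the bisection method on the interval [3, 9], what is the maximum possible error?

Bisection error bound: |error| ≤ (b-a)/2^n
|error| ≤ (9 - 3)/2^22 = 6/2^22
|error| ≤ 0.0000014305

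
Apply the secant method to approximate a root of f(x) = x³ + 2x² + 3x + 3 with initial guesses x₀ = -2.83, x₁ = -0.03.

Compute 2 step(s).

f(x) = x³ + 2x² + 3x + 3
x₀ = -2.83, x₁ = -0.03

Secant formula: x_{n+1} = x_n - f(x_n)(x_n - x_{n-1})/(f(x_n) - f(x_{n-1}))

Iteration 1:
  f(-2.830000) = -12.137387
  f(-0.030000) = 2.911773
  x_2 = -0.030000 - 2.911773×(-0.030000 - (-2.830000))/(2.911773 - (-12.137387))
       = -0.571755
Iteration 2:
  f(-0.030000) = 2.911773
  f(-0.571755) = 1.751633
  x_3 = -0.571755 - 1.751633×(-0.571755 - (-0.030000))/(1.751633 - 2.911773)
       = -1.389723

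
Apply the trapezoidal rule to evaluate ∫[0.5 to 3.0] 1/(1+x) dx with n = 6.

f(x) = 1/(1+x)
a = 0.5, b = 3.0, n = 6
h = (b - a)/n = 0.416667

Trapezoidal rule: (h/2)[f(x₀) + 2f(x₁) + 2f(x₂) + ... + f(xₙ)]

x_0 = 0.5000, f(x_0) = 0.666667, coefficient = 1
x_1 = 0.9167, f(x_1) = 0.521739, coefficient = 2
x_2 = 1.3333, f(x_2) = 0.428571, coefficient = 2
x_3 = 1.7500, f(x_3) = 0.363636, coefficient = 2
x_4 = 2.1667, f(x_4) = 0.315789, coefficient = 2
x_5 = 2.5833, f(x_5) = 0.279070, coefficient = 2
x_6 = 3.0000, f(x_6) = 0.250000, coefficient = 1

I ≈ (0.416667/2) × 4.734279 = 0.986308
Exact value: 0.980829
Error: 0.005479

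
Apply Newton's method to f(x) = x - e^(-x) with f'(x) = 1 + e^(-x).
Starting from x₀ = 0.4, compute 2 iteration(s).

f(x) = x - e^(-x)
f'(x) = 1 + e^(-x)
x₀ = 0.4

Newton-Raphson formula: x_{n+1} = x_n - f(x_n)/f'(x_n)

Iteration 1:
  f(0.400000) = -0.270320
  f'(0.400000) = 1.670320
  x_1 = 0.400000 - (-0.270320)/1.670320 = 0.561837
Iteration 2:
  f(0.561837) = -0.008323
  f'(0.561837) = 1.570161
  x_2 = 0.561837 - (-0.008323)/1.570161 = 0.567138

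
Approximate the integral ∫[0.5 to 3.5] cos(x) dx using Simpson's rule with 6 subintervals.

f(x) = cos(x)
a = 0.5, b = 3.5, n = 6
h = (b - a)/n = 0.500000

Simpson's rule: (h/3)[f(x₀) + 4f(x₁) + 2f(x₂) + ... + f(xₙ)]

x_0 = 0.5000, f(x_0) = 0.877583, coefficient = 1
x_1 = 1.0000, f(x_1) = 0.540302, coefficient = 4
x_2 = 1.5000, f(x_2) = 0.070737, coefficient = 2
x_3 = 2.0000, f(x_3) = -0.416147, coefficient = 4
x_4 = 2.5000, f(x_4) = -0.801144, coefficient = 2
x_5 = 3.0000, f(x_5) = -0.989992, coefficient = 4
x_6 = 3.5000, f(x_6) = -0.936457, coefficient = 1

I ≈ (0.500000/3) × -4.983035 = -0.830506
Exact value: -0.830209
Error: 0.000297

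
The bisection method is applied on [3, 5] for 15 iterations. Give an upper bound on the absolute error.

Bisection error bound: |error| ≤ (b-a)/2^n
|error| ≤ (5 - 3)/2^15 = 2/2^15
|error| ≤ 0.0000610352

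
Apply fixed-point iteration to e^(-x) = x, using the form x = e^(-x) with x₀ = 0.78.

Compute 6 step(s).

Equation: e^(-x) = x
Fixed-point form: x = e^(-x)
x₀ = 0.78

x_1 = g(0.780000) = 0.458406
x_2 = g(0.458406) = 0.632291
x_3 = g(0.632291) = 0.531373
x_4 = g(0.531373) = 0.587797
x_5 = g(0.587797) = 0.555550
x_6 = g(0.555550) = 0.573757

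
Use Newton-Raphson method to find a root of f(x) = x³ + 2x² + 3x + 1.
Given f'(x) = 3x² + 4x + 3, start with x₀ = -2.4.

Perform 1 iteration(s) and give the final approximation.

f(x) = x³ + 2x² + 3x + 1
f'(x) = 3x² + 4x + 3
x₀ = -2.4

Newton-Raphson formula: x_{n+1} = x_n - f(x_n)/f'(x_n)

Iteration 1:
  f(-2.400000) = -8.504000
  f'(-2.400000) = 10.680000
  x_1 = -2.400000 - (-8.504000)/10.680000 = -1.603745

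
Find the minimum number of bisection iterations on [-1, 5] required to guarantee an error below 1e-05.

We need (b-a)/2^n ≤ 1e-05
(5 - (-1))/2^n ≤ 1e-05
6/2^n ≤ 1e-05
2^n ≥ 600000
n ≥ log₂(600000) = 19.19
n ≥ 20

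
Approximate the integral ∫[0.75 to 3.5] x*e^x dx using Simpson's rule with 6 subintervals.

f(x) = x*e^x
a = 0.75, b = 3.5, n = 6
h = (b - a)/n = 0.458333

Simpson's rule: (h/3)[f(x₀) + 4f(x₁) + 2f(x₂) + ... + f(xₙ)]

x_0 = 0.7500, f(x_0) = 1.587750, coefficient = 1
x_1 = 1.2083, f(x_1) = 4.045379, coefficient = 4
x_2 = 1.6667, f(x_2) = 8.824150, coefficient = 2
x_3 = 2.1250, f(x_3) = 17.792407, coefficient = 4
x_4 = 2.5833, f(x_4) = 34.206439, coefficient = 2
x_5 = 3.0417, f(x_5) = 63.692848, coefficient = 4
x_6 = 3.5000, f(x_6) = 115.904082, coefficient = 1

I ≈ (0.458333/3) × 545.675547 = 83.367097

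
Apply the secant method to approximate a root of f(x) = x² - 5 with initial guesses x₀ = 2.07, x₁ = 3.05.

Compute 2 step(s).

f(x) = x² - 5
x₀ = 2.07, x₁ = 3.05

Secant formula: x_{n+1} = x_n - f(x_n)(x_n - x_{n-1})/(f(x_n) - f(x_{n-1}))

Iteration 1:
  f(2.070000) = -0.715100
  f(3.050000) = 4.302500
  x_2 = 3.050000 - 4.302500×(3.050000 - 2.070000)/(4.302500 - (-0.715100))
       = 2.209668
Iteration 2:
  f(3.050000) = 4.302500
  f(2.209668) = -0.117367
  x_3 = 2.209668 - (-0.117367)×(2.209668 - 3.050000)/(-0.117367 - 4.302500)
       = 2.231983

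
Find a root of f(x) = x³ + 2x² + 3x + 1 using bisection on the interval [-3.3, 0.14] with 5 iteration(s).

f(x) = x³ + 2x² + 3x + 1
Initial interval: [-3.3, 0.14]

Iteration 1:
  c_1 = (-3.300000 + 0.140000)/2 = -1.580000
  f(c_1) = f(-1.580000) = -2.691512
  f(a) × f(c) ≥ 0, new interval: [-1.580000, 0.140000]
Iteration 2:
  c_2 = (-1.580000 + 0.140000)/2 = -0.720000
  f(c_2) = f(-0.720000) = -0.496448
  f(a) × f(c) ≥ 0, new interval: [-0.720000, 0.140000]
Iteration 3:
  c_3 = (-0.720000 + 0.140000)/2 = -0.290000
  f(c_3) = f(-0.290000) = 0.273811
  f(a) × f(c) < 0, new interval: [-0.720000, -0.290000]
Iteration 4:
  c_4 = (-0.720000 + (-0.290000))/2 = -0.505000
  f(c_4) = f(-0.505000) = -0.133738
  f(a) × f(c) ≥ 0, new interval: [-0.505000, -0.290000]
Iteration 5:
  c_5 = (-0.505000 + (-0.290000))/2 = -0.397500
  f(c_5) = f(-0.397500) = 0.060705
  f(a) × f(c) < 0, new interval: [-0.505000, -0.397500]

After 5 iteration(s), the approximation is c_5 = -0.397500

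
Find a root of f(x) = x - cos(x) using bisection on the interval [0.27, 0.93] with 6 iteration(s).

f(x) = x - cos(x)
Initial interval: [0.27, 0.93]

Iteration 1:
  c_1 = (0.270000 + 0.930000)/2 = 0.600000
  f(c_1) = f(0.600000) = -0.225336
  f(a) × f(c) ≥ 0, new interval: [0.600000, 0.930000]
Iteration 2:
  c_2 = (0.600000 + 0.930000)/2 = 0.765000
  f(c_2) = f(0.765000) = 0.043618
  f(a) × f(c) < 0, new interval: [0.600000, 0.765000]
Iteration 3:
  c_3 = (0.600000 + 0.765000)/2 = 0.682500
  f(c_3) = f(0.682500) = -0.093498
  f(a) × f(c) ≥ 0, new interval: [0.682500, 0.765000]
Iteration 4:
  c_4 = (0.682500 + 0.765000)/2 = 0.723750
  f(c_4) = f(0.723750) = -0.025578
  f(a) × f(c) ≥ 0, new interval: [0.723750, 0.765000]
Iteration 5:
  c_5 = (0.723750 + 0.765000)/2 = 0.744375
  f(c_5) = f(0.744375) = 0.008864
  f(a) × f(c) < 0, new interval: [0.723750, 0.744375]
Iteration 6:
  c_6 = (0.723750 + 0.744375)/2 = 0.734063
  f(c_6) = f(0.734063) = -0.008397
  f(a) × f(c) ≥ 0, new interval: [0.734063, 0.744375]

After 6 iteration(s), the approximation is c_6 = 0.734063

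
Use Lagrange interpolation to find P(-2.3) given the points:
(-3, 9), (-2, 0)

Lagrange interpolation formula:
P(x) = Σ yᵢ × Lᵢ(x)
where Lᵢ(x) = Π_{j≠i} (x - xⱼ)/(xᵢ - xⱼ)

L_0(-2.3) = (-2.3 - (-2))/(-3 - (-2)) = 0.300000
L_1(-2.3) = (-2.3 - (-3))/(-2 - (-3)) = 0.700000

P(-2.3) = 9×L_0(-2.3) + 0×L_1(-2.3)
P(-2.3) = 2.700000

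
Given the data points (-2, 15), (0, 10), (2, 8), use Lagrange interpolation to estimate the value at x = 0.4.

Lagrange interpolation formula:
P(x) = Σ yᵢ × Lᵢ(x)
where Lᵢ(x) = Π_{j≠i} (x - xⱼ)/(xᵢ - xⱼ)

L_0(0.4) = (0.4 - 0)/(-2 - 0) × (0.4 - 2)/(-2 - 2) = -0.080000
L_1(0.4) = (0.4 - (-2))/(0 - (-2)) × (0.4 - 2)/(0 - 2) = 0.960000
L_2(0.4) = (0.4 - (-2))/(2 - (-2)) × (0.4 - 0)/(2 - 0) = 0.120000

P(0.4) = 15×L_0(0.4) + 10×L_1(0.4) + 8×L_2(0.4)
P(0.4) = 9.360000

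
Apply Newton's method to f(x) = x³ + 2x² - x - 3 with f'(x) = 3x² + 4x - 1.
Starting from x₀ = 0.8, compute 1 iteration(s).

f(x) = x³ + 2x² - x - 3
f'(x) = 3x² + 4x - 1
x₀ = 0.8

Newton-Raphson formula: x_{n+1} = x_n - f(x_n)/f'(x_n)

Iteration 1:
  f(0.800000) = -2.008000
  f'(0.800000) = 4.120000
  x_1 = 0.800000 - (-2.008000)/4.120000 = 1.287379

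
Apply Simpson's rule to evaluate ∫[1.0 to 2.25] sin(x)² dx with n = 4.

f(x) = sin(x)²
a = 1.0, b = 2.25, n = 4
h = (b - a)/n = 0.312500

Simpson's rule: (h/3)[f(x₀) + 4f(x₁) + 2f(x₂) + ... + f(xₙ)]

x_0 = 1.0000, f(x_0) = 0.708073, coefficient = 1
x_1 = 1.3125, f(x_1) = 0.934754, coefficient = 4
x_2 = 1.6250, f(x_2) = 0.997065, coefficient = 2
x_3 = 1.9375, f(x_3) = 0.871449, coefficient = 4
x_4 = 2.2500, f(x_4) = 0.605398, coefficient = 1

I ≈ (0.312500/3) × 10.532411 = 1.097126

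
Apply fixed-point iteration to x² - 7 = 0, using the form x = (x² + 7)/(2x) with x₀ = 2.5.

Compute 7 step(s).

Equation: x² - 7 = 0
Fixed-point form: x = (x² + 7)/(2x)
x₀ = 2.5

x_1 = g(2.500000) = 2.650000
x_2 = g(2.650000) = 2.645755
x_3 = g(2.645755) = 2.645751
x_4 = g(2.645751) = 2.645751
x_5 = g(2.645751) = 2.645751
x_6 = g(2.645751) = 2.645751
x_7 = g(2.645751) = 2.645751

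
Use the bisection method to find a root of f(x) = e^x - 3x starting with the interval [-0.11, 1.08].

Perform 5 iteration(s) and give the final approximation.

f(x) = e^x - 3x
Initial interval: [-0.11, 1.08]

Iteration 1:
  c_1 = (-0.110000 + 1.080000)/2 = 0.485000
  f(c_1) = f(0.485000) = 0.169175
  f(a) × f(c) ≥ 0, new interval: [0.485000, 1.080000]
Iteration 2:
  c_2 = (0.485000 + 1.080000)/2 = 0.782500
  f(c_2) = f(0.782500) = -0.160567
  f(a) × f(c) < 0, new interval: [0.485000, 0.782500]
Iteration 3:
  c_3 = (0.485000 + 0.782500)/2 = 0.633750
  f(c_3) = f(0.633750) = -0.016585
  f(a) × f(c) < 0, new interval: [0.485000, 0.633750]
Iteration 4:
  c_4 = (0.485000 + 0.633750)/2 = 0.559375
  f(c_4) = f(0.559375) = 0.071454
  f(a) × f(c) ≥ 0, new interval: [0.559375, 0.633750]
Iteration 5:
  c_5 = (0.559375 + 0.633750)/2 = 0.596563
  f(c_5) = f(0.596563) = 0.026179
  f(a) × f(c) ≥ 0, new interval: [0.596563, 0.633750]

After 5 iteration(s), the approximation is c_5 = 0.596563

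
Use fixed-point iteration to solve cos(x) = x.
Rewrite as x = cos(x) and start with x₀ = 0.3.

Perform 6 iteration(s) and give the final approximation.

Equation: cos(x) = x
Fixed-point form: x = cos(x)
x₀ = 0.3

x_1 = g(0.300000) = 0.955336
x_2 = g(0.955336) = 0.577334
x_3 = g(0.577334) = 0.837921
x_4 = g(0.837921) = 0.669010
x_5 = g(0.669010) = 0.784436
x_6 = g(0.784436) = 0.707787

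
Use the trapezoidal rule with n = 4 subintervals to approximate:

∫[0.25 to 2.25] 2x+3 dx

f(x) = 2x+3
a = 0.25, b = 2.25, n = 4
h = (b - a)/n = 0.500000

Trapezoidal rule: (h/2)[f(x₀) + 2f(x₁) + 2f(x₂) + ... + f(xₙ)]

x_0 = 0.2500, f(x_0) = 3.500000, coefficient = 1
x_1 = 0.7500, f(x_1) = 4.500000, coefficient = 2
x_2 = 1.2500, f(x_2) = 5.500000, coefficient = 2
x_3 = 1.7500, f(x_3) = 6.500000, coefficient = 2
x_4 = 2.2500, f(x_4) = 7.500000, coefficient = 1

I ≈ (0.500000/2) × 44.000000 = 11.000000
Exact value: 11.000000
Error: 0.000000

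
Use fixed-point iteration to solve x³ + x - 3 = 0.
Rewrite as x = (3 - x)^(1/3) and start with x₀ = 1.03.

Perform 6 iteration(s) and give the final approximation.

Equation: x³ + x - 3 = 0
Fixed-point form: x = (3 - x)^(1/3)
x₀ = 1.03

x_1 = g(1.030000) = 1.253590
x_2 = g(1.253590) = 1.204247
x_3 = g(1.204247) = 1.215483
x_4 = g(1.215483) = 1.212943
x_5 = g(1.212943) = 1.213518
x_6 = g(1.213518) = 1.213388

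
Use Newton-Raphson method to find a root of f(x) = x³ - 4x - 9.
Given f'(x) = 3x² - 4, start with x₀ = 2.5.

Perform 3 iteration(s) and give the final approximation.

f(x) = x³ - 4x - 9
f'(x) = 3x² - 4
x₀ = 2.5

Newton-Raphson formula: x_{n+1} = x_n - f(x_n)/f'(x_n)

Iteration 1:
  f(2.500000) = -3.375000
  f'(2.500000) = 14.750000
  x_1 = 2.500000 - (-3.375000)/14.750000 = 2.728814
Iteration 2:
  f(2.728814) = 0.404647
  f'(2.728814) = 18.339270
  x_2 = 2.728814 - 0.404647/18.339270 = 2.706749
Iteration 3:
  f(2.706749) = 0.003975
  f'(2.706749) = 17.979471
  x_3 = 2.706749 - 0.003975/17.979471 = 2.706528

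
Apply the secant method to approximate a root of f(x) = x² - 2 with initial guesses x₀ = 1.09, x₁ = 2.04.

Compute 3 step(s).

f(x) = x² - 2
x₀ = 1.09, x₁ = 2.04

Secant formula: x_{n+1} = x_n - f(x_n)(x_n - x_{n-1})/(f(x_n) - f(x_{n-1}))

Iteration 1:
  f(1.090000) = -0.811900
  f(2.040000) = 2.161600
  x_2 = 2.040000 - 2.161600×(2.040000 - 1.090000)/(2.161600 - (-0.811900))
       = 1.349393
Iteration 2:
  f(2.040000) = 2.161600
  f(1.349393) = -0.179139
  x_3 = 1.349393 - (-0.179139)×(1.349393 - 2.040000)/(-0.179139 - 2.161600)
       = 1.402246
Iteration 3:
  f(1.349393) = -0.179139
  f(1.402246) = -0.033707
  x_4 = 1.402246 - (-0.033707)×(1.402246 - 1.349393)/(-0.033707 - (-0.179139))
       = 1.414495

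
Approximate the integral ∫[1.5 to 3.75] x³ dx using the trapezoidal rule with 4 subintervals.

f(x) = x³
a = 1.5, b = 3.75, n = 4
h = (b - a)/n = 0.562500

Trapezoidal rule: (h/2)[f(x₀) + 2f(x₁) + 2f(x₂) + ... + f(xₙ)]

x_0 = 1.5000, f(x_0) = 3.375000, coefficient = 1
x_1 = 2.0625, f(x_1) = 8.773682, coefficient = 2
x_2 = 2.6250, f(x_2) = 18.087891, coefficient = 2
x_3 = 3.1875, f(x_3) = 32.385498, coefficient = 2
x_4 = 3.7500, f(x_4) = 52.734375, coefficient = 1

I ≈ (0.562500/2) × 174.603516 = 49.107239
Exact value: 48.172852
Error: 0.934387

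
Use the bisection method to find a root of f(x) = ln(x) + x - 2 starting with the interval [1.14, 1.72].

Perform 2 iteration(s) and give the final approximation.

f(x) = ln(x) + x - 2
Initial interval: [1.14, 1.72]

Iteration 1:
  c_1 = (1.140000 + 1.720000)/2 = 1.430000
  f(c_1) = f(1.430000) = -0.212326
  f(a) × f(c) ≥ 0, new interval: [1.430000, 1.720000]
Iteration 2:
  c_2 = (1.430000 + 1.720000)/2 = 1.575000
  f(c_2) = f(1.575000) = 0.029255
  f(a) × f(c) < 0, new interval: [1.430000, 1.575000]

After 2 iteration(s), the approximation is c_2 = 1.575000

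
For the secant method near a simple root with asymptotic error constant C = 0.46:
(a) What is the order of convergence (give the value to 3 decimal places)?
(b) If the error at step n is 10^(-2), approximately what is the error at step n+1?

(a) Secant method has superlinear convergence with order φ = (1+√5)/2 ≈ 1.618.
    This means |e_{n+1}| ≈ C|e_n|^1.618.

(b) With |e_n| = 10^(-2) and C = 0.46:
    |e_{n+1}| ≈ 0.46 × (10^(-2))^1.618 = 0.46 × 10^(-3.24)

(a) ≈ 1.618 (golden ratio); (b) |e_{n+1}| ≈ 2.671e-04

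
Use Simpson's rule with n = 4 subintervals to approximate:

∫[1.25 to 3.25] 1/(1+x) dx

f(x) = 1/(1+x)
a = 1.25, b = 3.25, n = 4
h = (b - a)/n = 0.500000

Simpson's rule: (h/3)[f(x₀) + 4f(x₁) + 2f(x₂) + ... + f(xₙ)]

x_0 = 1.2500, f(x_0) = 0.444444, coefficient = 1
x_1 = 1.7500, f(x_1) = 0.363636, coefficient = 4
x_2 = 2.2500, f(x_2) = 0.307692, coefficient = 2
x_3 = 2.7500, f(x_3) = 0.266667, coefficient = 4
x_4 = 3.2500, f(x_4) = 0.235294, coefficient = 1

I ≈ (0.500000/3) × 3.816335 = 0.636056
Exact value: 0.635989
Error: 0.000067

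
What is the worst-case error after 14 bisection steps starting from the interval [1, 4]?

Bisection error bound: |error| ≤ (b-a)/2^n
|error| ≤ (4 - 1)/2^14 = 3/2^14
|error| ≤ 0.0001831055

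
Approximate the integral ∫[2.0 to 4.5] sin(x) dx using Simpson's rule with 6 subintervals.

f(x) = sin(x)
a = 2.0, b = 4.5, n = 6
h = (b - a)/n = 0.416667

Simpson's rule: (h/3)[f(x₀) + 4f(x₁) + 2f(x₂) + ... + f(xₙ)]

x_0 = 2.0000, f(x_0) = 0.909297, coefficient = 1
x_1 = 2.4167, f(x_1) = 0.663080, coefficient = 4
x_2 = 2.8333, f(x_2) = 0.303400, coefficient = 2
x_3 = 3.2500, f(x_3) = -0.108195, coefficient = 4
x_4 = 3.6667, f(x_4) = -0.501277, coefficient = 2
x_5 = 4.0833, f(x_5) = -0.808584, coefficient = 4
x_6 = 4.5000, f(x_6) = -0.977530, coefficient = 1

I ≈ (0.416667/3) × -1.478780 = -0.205386
Exact value: -0.205351
Error: 0.000035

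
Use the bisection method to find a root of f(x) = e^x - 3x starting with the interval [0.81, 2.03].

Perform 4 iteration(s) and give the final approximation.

f(x) = e^x - 3x
Initial interval: [0.81, 2.03]

Iteration 1:
  c_1 = (0.810000 + 2.030000)/2 = 1.420000
  f(c_1) = f(1.420000) = -0.122880
  f(a) × f(c) ≥ 0, new interval: [1.420000, 2.030000]
Iteration 2:
  c_2 = (1.420000 + 2.030000)/2 = 1.725000
  f(c_2) = f(1.725000) = 0.437521
  f(a) × f(c) < 0, new interval: [1.420000, 1.725000]
Iteration 3:
  c_3 = (1.420000 + 1.725000)/2 = 1.572500
  f(c_3) = f(1.572500) = 0.101180
  f(a) × f(c) < 0, new interval: [1.420000, 1.572500]
Iteration 4:
  c_4 = (1.420000 + 1.572500)/2 = 1.496250
  f(c_4) = f(1.496250) = -0.023836
  f(a) × f(c) ≥ 0, new interval: [1.496250, 1.572500]

After 4 iteration(s), the approximation is c_4 = 1.496250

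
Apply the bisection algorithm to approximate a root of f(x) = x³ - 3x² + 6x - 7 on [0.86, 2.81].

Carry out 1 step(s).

f(x) = x³ - 3x² + 6x - 7
Initial interval: [0.86, 2.81]

Iteration 1:
  c_1 = (0.860000 + 2.810000)/2 = 1.835000
  f(c_1) = f(1.835000) = 0.087183
  f(a) × f(c) < 0, new interval: [0.860000, 1.835000]

After 1 iteration(s), the approximation is c_1 = 1.835000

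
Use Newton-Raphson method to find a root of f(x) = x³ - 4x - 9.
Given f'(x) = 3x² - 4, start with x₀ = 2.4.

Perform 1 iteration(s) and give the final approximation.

f(x) = x³ - 4x - 9
f'(x) = 3x² - 4
x₀ = 2.4

Newton-Raphson formula: x_{n+1} = x_n - f(x_n)/f'(x_n)

Iteration 1:
  f(2.400000) = -4.776000
  f'(2.400000) = 13.280000
  x_1 = 2.400000 - (-4.776000)/13.280000 = 2.759639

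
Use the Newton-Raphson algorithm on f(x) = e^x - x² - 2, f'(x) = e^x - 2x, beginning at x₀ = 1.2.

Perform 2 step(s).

f(x) = e^x - x² - 2
f'(x) = e^x - 2x
x₀ = 1.2

Newton-Raphson formula: x_{n+1} = x_n - f(x_n)/f'(x_n)

Iteration 1:
  f(1.200000) = -0.119883
  f'(1.200000) = 0.920117
  x_1 = 1.200000 - (-0.119883)/0.920117 = 1.330291
Iteration 2:
  f(1.330291) = 0.012470
  f'(1.330291) = 1.121562
  x_2 = 1.330291 - 0.012470/1.121562 = 1.319173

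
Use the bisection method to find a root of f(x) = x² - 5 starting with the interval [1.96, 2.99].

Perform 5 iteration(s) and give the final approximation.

f(x) = x² - 5
Initial interval: [1.96, 2.99]

Iteration 1:
  c_1 = (1.960000 + 2.990000)/2 = 2.475000
  f(c_1) = f(2.475000) = 1.125625
  f(a) × f(c) < 0, new interval: [1.960000, 2.475000]
Iteration 2:
  c_2 = (1.960000 + 2.475000)/2 = 2.217500
  f(c_2) = f(2.217500) = -0.082694
  f(a) × f(c) ≥ 0, new interval: [2.217500, 2.475000]
Iteration 3:
  c_3 = (2.217500 + 2.475000)/2 = 2.346250
  f(c_3) = f(2.346250) = 0.504889
  f(a) × f(c) < 0, new interval: [2.217500, 2.346250]
Iteration 4:
  c_4 = (2.217500 + 2.346250)/2 = 2.281875
  f(c_4) = f(2.281875) = 0.206954
  f(a) × f(c) < 0, new interval: [2.217500, 2.281875]
Iteration 5:
  c_5 = (2.217500 + 2.281875)/2 = 2.249688
  f(c_5) = f(2.249688) = 0.061094
  f(a) × f(c) < 0, new interval: [2.217500, 2.249688]

After 5 iteration(s), the approximation is c_5 = 2.249688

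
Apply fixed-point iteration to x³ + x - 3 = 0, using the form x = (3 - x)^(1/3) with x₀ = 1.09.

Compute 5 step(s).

Equation: x³ + x - 3 = 0
Fixed-point form: x = (3 - x)^(1/3)
x₀ = 1.09

x_1 = g(1.090000) = 1.240731
x_2 = g(1.240731) = 1.207195
x_3 = g(1.207195) = 1.214817
x_4 = g(1.214817) = 1.213093
x_5 = g(1.213093) = 1.213484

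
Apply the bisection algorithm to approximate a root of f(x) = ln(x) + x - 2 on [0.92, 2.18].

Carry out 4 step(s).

f(x) = ln(x) + x - 2
Initial interval: [0.92, 2.18]

Iteration 1:
  c_1 = (0.920000 + 2.180000)/2 = 1.550000
  f(c_1) = f(1.550000) = -0.011745
  f(a) × f(c) ≥ 0, new interval: [1.550000, 2.180000]
Iteration 2:
  c_2 = (1.550000 + 2.180000)/2 = 1.865000
  f(c_2) = f(1.865000) = 0.488261
  f(a) × f(c) < 0, new interval: [1.550000, 1.865000]
Iteration 3:
  c_3 = (1.550000 + 1.865000)/2 = 1.707500
  f(c_3) = f(1.707500) = 0.242530
  f(a) × f(c) < 0, new interval: [1.550000, 1.707500]
Iteration 4:
  c_4 = (1.550000 + 1.707500)/2 = 1.628750
  f(c_4) = f(1.628750) = 0.116563
  f(a) × f(c) < 0, new interval: [1.550000, 1.628750]

After 4 iteration(s), the approximation is c_4 = 1.628750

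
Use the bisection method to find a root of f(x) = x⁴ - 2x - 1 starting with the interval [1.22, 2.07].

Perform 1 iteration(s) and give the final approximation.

f(x) = x⁴ - 2x - 1
Initial interval: [1.22, 2.07]

Iteration 1:
  c_1 = (1.220000 + 2.070000)/2 = 1.645000
  f(c_1) = f(1.645000) = 3.032571
  f(a) × f(c) < 0, new interval: [1.220000, 1.645000]

After 1 iteration(s), the approximation is c_1 = 1.645000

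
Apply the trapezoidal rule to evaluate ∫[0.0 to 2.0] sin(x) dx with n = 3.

f(x) = sin(x)
a = 0.0, b = 2.0, n = 3
h = (b - a)/n = 0.666667

Trapezoidal rule: (h/2)[f(x₀) + 2f(x₁) + 2f(x₂) + ... + f(xₙ)]

x_0 = 0.0000, f(x_0) = 0.000000, coefficient = 1
x_1 = 0.6667, f(x_1) = 0.618370, coefficient = 2
x_2 = 1.3333, f(x_2) = 0.971938, coefficient = 2
x_3 = 2.0000, f(x_3) = 0.909297, coefficient = 1

I ≈ (0.666667/2) × 4.089913 = 1.363304
Exact value: 1.416147
Error: 0.052843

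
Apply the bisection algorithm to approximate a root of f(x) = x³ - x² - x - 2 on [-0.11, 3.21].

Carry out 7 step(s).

f(x) = x³ - x² - x - 2
Initial interval: [-0.11, 3.21]

Iteration 1:
  c_1 = (-0.110000 + 3.210000)/2 = 1.550000
  f(c_1) = f(1.550000) = -2.228625
  f(a) × f(c) ≥ 0, new interval: [1.550000, 3.210000]
Iteration 2:
  c_2 = (1.550000 + 3.210000)/2 = 2.380000
  f(c_2) = f(2.380000) = 3.436872
  f(a) × f(c) < 0, new interval: [1.550000, 2.380000]
Iteration 3:
  c_3 = (1.550000 + 2.380000)/2 = 1.965000
  f(c_3) = f(1.965000) = -0.238918
  f(a) × f(c) ≥ 0, new interval: [1.965000, 2.380000]
Iteration 4:
  c_4 = (1.965000 + 2.380000)/2 = 2.172500
  f(c_4) = f(2.172500) = 1.361414
  f(a) × f(c) < 0, new interval: [1.965000, 2.172500]
Iteration 5:
  c_5 = (1.965000 + 2.172500)/2 = 2.068750
  f(c_5) = f(2.068750) = 0.505208
  f(a) × f(c) < 0, new interval: [1.965000, 2.068750]
Iteration 6:
  c_6 = (1.965000 + 2.068750)/2 = 2.016875
  f(c_6) = f(2.016875) = 0.119554
  f(a) × f(c) < 0, new interval: [1.965000, 2.016875]
Iteration 7:
  c_7 = (1.965000 + 2.016875)/2 = 1.990937
  f(c_7) = f(1.990937) = -0.063028
  f(a) × f(c) ≥ 0, new interval: [1.990937, 2.016875]

After 7 iteration(s), the approximation is c_7 = 1.990937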